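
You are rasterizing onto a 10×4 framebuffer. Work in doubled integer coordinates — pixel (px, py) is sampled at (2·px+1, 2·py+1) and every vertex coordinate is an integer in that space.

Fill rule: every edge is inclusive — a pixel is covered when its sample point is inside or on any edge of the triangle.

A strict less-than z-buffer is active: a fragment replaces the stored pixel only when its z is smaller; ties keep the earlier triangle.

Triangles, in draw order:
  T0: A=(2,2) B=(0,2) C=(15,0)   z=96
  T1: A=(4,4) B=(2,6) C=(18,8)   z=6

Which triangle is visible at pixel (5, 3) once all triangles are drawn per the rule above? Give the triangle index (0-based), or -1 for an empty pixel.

T0:
  2·area = 4
  edge (2, 2)→(0, 2): d=(-2,0) inclusive
  edge (0, 2)→(15, 0): d=(15,-2) inclusive
  edge (15, 0)→(2, 2): d=(-13,2) inclusive
  covered (0 px):
    . . . . . . . . . .
    . . . . . . . . . .
    . . . . . . . . . .
    . . . . . . . . . .
T1:
  2·area = 36  (B↔C swapped to make it positive)
  edge (4, 4)→(18, 8): d=(14,4) inclusive
  edge (18, 8)→(2, 6): d=(-16,-2) inclusive
  edge (2, 6)→(4, 4): d=(2,-2) inclusive
    (3,0)@(7, 1): e=[-54,90,0] → .  [on edge]
    (2,1)@(5, 3): e=[-18,54,0] → .  [on edge]
    (1,2)@(3, 5): e=[18,18,0] → X  [on edge]
    (2,2)@(5, 5): e=[10,22,4] → X
    (3,2)@(7, 5): e=[2,26,8] → X
    (4,2)@(9, 5): e=[-6,30,12] → .
    (0,3)@(1, 7): e=[54,-18,0] → .  [on edge]
    (1,3)@(3, 7): e=[46,-14,4] → .
    (2,3)@(5, 7): e=[38,-10,8] → .
    (3,3)@(7, 7): e=[30,-6,12] → .
    (5,3)@(11, 7): e=[14,2,20] → X
    (6,3)@(13, 7): e=[6,6,24] → X
  covered (5 px):
    . . . . . . . . . .
    . . . . . . . . . .
    . X X X . . . . . .
    . . . . . X X . . .

Z-buffer (winner per pixel, '.' = empty):
  . . . . . . . . . .
  . . . . . . . . . .
  . 1 1 1 . . . . . .
  . . . . . 1 1 . . .

Final: 1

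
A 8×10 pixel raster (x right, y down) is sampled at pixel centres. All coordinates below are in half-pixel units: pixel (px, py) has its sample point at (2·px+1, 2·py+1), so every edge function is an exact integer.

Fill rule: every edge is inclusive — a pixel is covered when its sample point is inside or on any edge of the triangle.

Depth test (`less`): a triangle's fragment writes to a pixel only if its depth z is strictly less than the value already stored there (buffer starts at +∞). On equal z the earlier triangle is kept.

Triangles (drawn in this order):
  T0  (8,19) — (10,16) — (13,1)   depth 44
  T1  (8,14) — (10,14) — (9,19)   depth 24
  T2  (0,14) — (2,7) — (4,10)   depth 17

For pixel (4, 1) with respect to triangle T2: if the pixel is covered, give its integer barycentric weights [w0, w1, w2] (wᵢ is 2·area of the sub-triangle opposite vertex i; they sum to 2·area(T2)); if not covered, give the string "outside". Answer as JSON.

T0:
  2·area = 21  (B↔C swapped to make it positive)
  edge (8, 19)→(13, 1): d=(5,-18) inclusive
  edge (13, 1)→(10, 16): d=(-3,15) inclusive
  edge (10, 16)→(8, 19): d=(-2,3) inclusive
    (6,0)@(13, 1): e=[0,0,21] → #  [on edge]
    (7,0)@(15, 1): e=[36,-30,15] → ·
    (6,1)@(13, 3): e=[10,-6,17] → ·
    (5,4)@(11, 9): e=[4,6,11] → #
    (6,4)@(13, 9): e=[40,-24,5] → ·
    (5,5)@(11, 11): e=[14,0,7] → #  [on edge]
    (6,5)@(13, 11): e=[50,-30,1] → ·
    (5,6)@(11, 13): e=[24,-6,3] → ·
    (4,8)@(9, 17): e=[8,12,1] → #
    (5,8)@(11, 17): e=[44,-18,-5] → ·
    (4,9)@(9, 19): e=[18,6,-3] → ·
  covered (4 px):
    · · · · · · # ·
    · · · · · · · ·
    · · · · · · · ·
    · · · · · · · ·
    · · · · · # · ·
    · · · · · # · ·
    · · · · · · · ·
    · · · · · · · ·
    · · · · # · · ·
    · · · · · · · ·
T1:
  2·area = 10
  edge (8, 14)→(10, 14): d=(2,0) inclusive
  edge (10, 14)→(9, 19): d=(-1,5) inclusive
  edge (9, 19)→(8, 14): d=(-1,-5) inclusive
    (3,4)@(7, 9): e=[-10,20,0] → ·  [on edge]
    (5,4)@(11, 9): e=[-10,0,20] → ·  [on edge]
    (4,7)@(9, 15): e=[2,4,4] → #
    (5,7)@(11, 15): e=[2,-6,14] → ·
    (4,8)@(9, 17): e=[6,2,2] → #
    (5,8)@(11, 17): e=[6,-8,12] → ·
    (4,9)@(9, 19): e=[10,0,0] → #  [on edge]
    (5,9)@(11, 19): e=[10,-10,10] → ·
  covered (3 px):
    · · · · · · · ·
    · · · · · · · ·
    · · · · · · · ·
    · · · · · · · ·
    · · · · · · · ·
    · · · · · · · ·
    · · · · · · · ·
    · · · · # · · ·
    · · · · # · · ·
    · · · · # · · ·
T2:
  2·area = 20
  edge (0, 14)→(2, 7): d=(2,-7) inclusive
  edge (2, 7)→(4, 10): d=(2,3) inclusive
  edge (4, 10)→(0, 14): d=(-4,4) inclusive
    (6,0)@(13, 1): e=[65,-45,0] → ·  [on edge]
    (5,1)@(11, 3): e=[55,-35,0] → ·  [on edge]
    (4,2)@(9, 5): e=[45,-25,0] → ·  [on edge]
    (3,3)@(7, 7): e=[35,-15,0] → ·  [on edge]
    (1,4)@(3, 9): e=[11,1,8] → #
    (2,4)@(5, 9): e=[25,-5,0] → ·  [on edge]
    (0,5)@(1, 11): e=[1,11,8] → #
    (1,5)@(3, 11): e=[15,5,0] → #  [on edge]
    (2,5)@(5, 11): e=[29,-1,-8] → ·
    (0,6)@(1, 13): e=[5,15,0] → #  [on edge]
    (1,6)@(3, 13): e=[19,9,-8] → ·
    (0,7)@(1, 15): e=[9,19,-8] → ·
  covered (4 px):
    · · · · · · · ·
    · · · · · · · ·
    · · · · · · · ·
    · · · · · · · ·
    · # · · · · · ·
    # # · · · · · ·
    # · · · · · · ·
    · · · · · · · ·
    · · · · · · · ·
    · · · · · · · ·

Answer: "outside"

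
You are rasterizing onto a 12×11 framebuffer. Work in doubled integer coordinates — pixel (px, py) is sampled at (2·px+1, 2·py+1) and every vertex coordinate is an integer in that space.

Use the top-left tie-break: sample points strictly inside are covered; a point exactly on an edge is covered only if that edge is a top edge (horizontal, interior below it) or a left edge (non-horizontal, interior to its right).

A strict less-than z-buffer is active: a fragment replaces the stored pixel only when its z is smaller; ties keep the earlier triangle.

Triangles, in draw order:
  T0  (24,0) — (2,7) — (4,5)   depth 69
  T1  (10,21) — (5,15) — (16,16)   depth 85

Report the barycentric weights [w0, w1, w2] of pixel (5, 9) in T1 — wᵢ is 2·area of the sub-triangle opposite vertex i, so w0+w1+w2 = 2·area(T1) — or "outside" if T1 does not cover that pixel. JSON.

T0:
  2·area = 30
  edge (24, 0)→(2, 7): d=(-22,7) right/bottom  bias=-1
  edge (2, 7)→(4, 5): d=(2,-2) top-left  bias=+0
  edge (4, 5)→(24, 0): d=(20,-5) top-left  bias=+0
    (6,1)@(13, 3): e=[11,14,5] → █
    (7,1)@(15, 3): e=[-3,18,15] → ·
    (2,2)@(5, 5): e=[23,2,5] → █
    (3,2)@(7, 5): e=[9,6,15] → █
    (4,2)@(9, 5): e=[-5,10,25] → ·
    (6,2)@(13, 5): e=[-33,18,45] → ·
    (2,3)@(5, 7): e=[-21,6,45] → ·
    (3,3)@(7, 7): e=[-35,10,55] → ·
  covered (3 px):
    · · · · · · · · · · · ·
    · · · · · · █ · · · · ·
    · · █ █ · · · · · · · ·
    · · · · · · · · · · · ·
    · · · · · · · · · · · ·
    · · · · · · · · · · · ·
    · · · · · · · · · · · ·
    · · · · · · · · · · · ·
    · · · · · · · · · · · ·
    · · · · · · · · · · · ·
    · · · · · · · · · · · ·
T1:
  2·area = 61
  edge (10, 21)→(5, 15): d=(-5,-6) top-left  bias=+0
  edge (5, 15)→(16, 16): d=(11,1) right/bottom  bias=-1
  edge (16, 16)→(10, 21): d=(-6,5) right/bottom  bias=-1
    (2,7)@(5, 15): e=[0,0,61] → ·  [on edge]
    (3,8)@(7, 17): e=[2,20,39] → █
    (4,8)@(9, 17): e=[14,18,29] → █
    (5,8)@(11, 17): e=[26,16,19] → █
    (6,8)@(13, 17): e=[38,14,9] → █
    (7,8)@(15, 17): e=[50,12,-1] → ·
    (3,9)@(7, 19): e=[-8,42,27] → ·
    (4,9)@(9, 19): e=[4,40,17] → █
    (6,9)@(13, 19): e=[28,36,-3] → ·
    (4,10)@(9, 21): e=[-6,62,5] → ·
    (5,10)@(11, 21): e=[6,60,-5] → ·
  covered (6 px):
    · · · · · · · · · · · ·
    · · · · · · · · · · · ·
    · · · · · · · · · · · ·
    · · · · · · · · · · · ·
    · · · · · · · · · · · ·
    · · · · · · · · · · · ·
    · · · · · · · · · · · ·
    · · · · · · · · · · · ·
    · · · █ █ █ █ · · · · ·
    · · · · █ █ · · · · · ·
    · · · · · · · · · · · ·

Result: [38,7,16]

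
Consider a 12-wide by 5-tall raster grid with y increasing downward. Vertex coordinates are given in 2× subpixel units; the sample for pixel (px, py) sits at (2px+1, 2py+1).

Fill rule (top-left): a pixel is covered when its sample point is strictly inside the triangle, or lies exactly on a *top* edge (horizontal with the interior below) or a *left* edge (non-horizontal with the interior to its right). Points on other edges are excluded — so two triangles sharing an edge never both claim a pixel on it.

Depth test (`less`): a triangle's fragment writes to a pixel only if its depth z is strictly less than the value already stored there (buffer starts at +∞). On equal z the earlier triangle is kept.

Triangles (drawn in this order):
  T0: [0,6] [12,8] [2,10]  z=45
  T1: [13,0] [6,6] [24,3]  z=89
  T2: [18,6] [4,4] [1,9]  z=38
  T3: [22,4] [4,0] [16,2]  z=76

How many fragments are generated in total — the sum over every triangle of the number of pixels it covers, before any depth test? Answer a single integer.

T0:
  2·area = 44
  edge (0, 6)→(12, 8): d=(12,2) right/bottom  bias=-1
  edge (12, 8)→(2, 10): d=(-10,2) right/bottom  bias=-1
  edge (2, 10)→(0, 6): d=(-2,-4) top-left  bias=+0
    (0,3)@(1, 7): e=[10,32,2] → █
    (1,3)@(3, 7): e=[6,28,10] → █
    (2,3)@(5, 7): e=[2,24,18] → █
    (3,3)@(7, 7): e=[-2,20,26] → ·
    (8,3)@(17, 7): e=[-22,0,66] → ·  [on edge]
    (0,4)@(1, 9): e=[34,12,-2] → ·
    (1,4)@(3, 9): e=[30,8,6] → █
    (3,4)@(7, 9): e=[22,0,22] → ·  [on edge]
  covered (5 px):
    · · · · · · · · · · · ·
    · · · · · · · · · · · ·
    · · · · · · · · · · · ·
    █ █ █ · · · · · · · · ·
    · █ █ · · · · · · · · ·
T1:
  2·area = 87  (B↔C swapped to make it positive)
  edge (13, 0)→(24, 3): d=(11,3) right/bottom  bias=-1
  edge (24, 3)→(6, 6): d=(-18,3) right/bottom  bias=-1
  edge (6, 6)→(13, 0): d=(7,-6) top-left  bias=+0
    (6,0)@(13, 1): e=[11,69,7] → █
    (7,0)@(15, 1): e=[5,63,19] → █
    (8,0)@(17, 1): e=[-1,57,31] → ·
    (5,1)@(11, 3): e=[39,39,9] → █
    (8,1)@(17, 3): e=[21,21,45] → █
    (9,1)@(19, 3): e=[15,15,57] → █
    (10,1)@(21, 3): e=[9,9,69] → █
    (11,1)@(23, 3): e=[3,3,81] → █
    (4,2)@(9, 5): e=[67,9,11] → █
    (6,2)@(13, 5): e=[55,-3,35] → ·
    (7,2)@(15, 5): e=[49,-9,47] → ·
    (8,2)@(17, 5): e=[43,-15,59] → ·
  covered (11 px):
    · · · · · · █ █ · · · ·
    · · · · · █ █ █ █ █ █ █
    · · · · █ █ · · · · · ·
    · · · · · · · · · · · ·
    · · · · · · · · · · · ·
T2:
  2·area = 76  (B↔C swapped to make it positive)
  edge (18, 6)→(1, 9): d=(-17,3) right/bottom  bias=-1
  edge (1, 9)→(4, 4): d=(3,-5) top-left  bias=+0
  edge (4, 4)→(18, 6): d=(14,2) right/bottom  bias=-1
    (2,2)@(5, 5): e=[56,8,12] → █
    (3,2)@(7, 5): e=[50,18,8] → █
    (4,2)@(9, 5): e=[44,28,4] → █
    (5,2)@(11, 5): e=[38,38,0] → ·  [on edge]
    (1,3)@(3, 7): e=[28,4,44] → █
    (5,3)@(11, 7): e=[4,44,28] → █
    (6,3)@(13, 7): e=[-2,54,24] → ·
    (0,4)@(1, 9): e=[0,0,76] → ·  [on edge]
    (1,4)@(3, 9): e=[-6,10,72] → ·
    (2,4)@(5, 9): e=[-12,20,68] → ·
    (3,4)@(7, 9): e=[-18,30,64] → ·
    (4,4)@(9, 9): e=[-24,40,60] → ·
  covered (8 px):
    · · · · · · · · · · · ·
    · · · · · · · · · · · ·
    · · █ █ █ · · · · · · ·
    · █ █ █ █ █ · · · · · ·
    · · · · · · · · · · · ·
T3:
  2·area = 12
  edge (22, 4)→(4, 0): d=(-18,-4) top-left  bias=+0
  edge (4, 0)→(16, 2): d=(12,2) right/bottom  bias=-1
  edge (16, 2)→(22, 4): d=(6,2) right/bottom  bias=-1
    (4,0)@(9, 1): e=[2,2,8] → █
    (5,0)@(11, 1): e=[10,-2,4] → ·
    (6,0)@(13, 1): e=[18,-6,0] → ·  [on edge]
    (4,1)@(9, 3): e=[-34,26,20] → ·
    (9,1)@(19, 3): e=[6,6,0] → ·  [on edge]
  covered (1 px):
    · · · · █ · · · · · · ·
    · · · · · · · · · · · ·
    · · · · · · · · · · · ·
    · · · · · · · · · · · ·
    · · · · · · · · · · · ·

Final: 25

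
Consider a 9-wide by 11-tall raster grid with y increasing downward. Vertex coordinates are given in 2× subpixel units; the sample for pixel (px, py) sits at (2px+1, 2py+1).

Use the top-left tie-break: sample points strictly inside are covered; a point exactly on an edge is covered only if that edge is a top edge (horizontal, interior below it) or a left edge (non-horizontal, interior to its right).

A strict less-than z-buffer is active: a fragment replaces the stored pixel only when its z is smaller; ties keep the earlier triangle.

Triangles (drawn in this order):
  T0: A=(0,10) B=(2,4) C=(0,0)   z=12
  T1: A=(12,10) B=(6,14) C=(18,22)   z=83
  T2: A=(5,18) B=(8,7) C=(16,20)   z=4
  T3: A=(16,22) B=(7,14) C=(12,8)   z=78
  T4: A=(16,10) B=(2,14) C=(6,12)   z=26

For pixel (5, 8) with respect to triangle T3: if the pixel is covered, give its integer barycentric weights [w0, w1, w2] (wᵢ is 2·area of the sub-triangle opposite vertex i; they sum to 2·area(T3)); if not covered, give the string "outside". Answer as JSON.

T0:
  2·area = 20  (B↔C swapped to make it positive)
  edge (0, 10)→(0, 0): d=(0,-10) top-left  bias=+0
  edge (0, 0)→(2, 4): d=(2,4) right/bottom  bias=-1
  edge (2, 4)→(0, 10): d=(-2,6) right/bottom  bias=-1
    (1,0)@(3, 1): e=[30,-10,0] → .  [on edge]
    (0,1)@(1, 3): e=[10,2,8] → X
    (1,1)@(3, 3): e=[30,-6,-4] → .
    (0,2)@(1, 5): e=[10,6,4] → X
    (1,2)@(3, 5): e=[30,-2,-8] → .
    (0,3)@(1, 7): e=[10,10,0] → .  [on edge]
  covered (2 px):
    . . . . . . . . .
    X . . . . . . . .
    X . . . . . . . .
    . . . . . . . . .
    . . . . . . . . .
    . . . . . . . . .
    . . . . . . . . .
    . . . . . . . . .
    . . . . . . . . .
    . . . . . . . . .
    . . . . . . . . .
T1:
  2·area = 96  (B↔C swapped to make it positive)
  edge (12, 10)→(18, 22): d=(6,12) right/bottom  bias=-1
  edge (18, 22)→(6, 14): d=(-12,-8) top-left  bias=+0
  edge (6, 14)→(12, 10): d=(6,-4) top-left  bias=+0
    (5,5)@(11, 11): e=[18,76,2] → X
    (6,5)@(13, 11): e=[-6,92,10] → .
    (4,6)@(9, 13): e=[54,36,6] → X
    (6,6)@(13, 13): e=[6,68,22] → X
    (7,6)@(15, 13): e=[-18,84,30] → .
    (4,7)@(9, 15): e=[66,12,18] → X
    (7,7)@(15, 15): e=[-6,60,42] → .
    (4,8)@(9, 17): e=[78,-12,30] → .
    (5,8)@(11, 17): e=[54,4,38] → X
    (7,8)@(15, 17): e=[6,36,54] → X
    (8,8)@(17, 17): e=[-18,52,62] → .
    (5,9)@(11, 19): e=[66,-20,50] → .
  covered (12 px):
    . . . . . . . . .
    . . . . . . . . .
    . . . . . . . . .
    . . . . . . . . .
    . . . . . . . . .
    . . . . . X . . .
    . . . . X X X . .
    . . . . X X X . .
    . . . . . X X X .
    . . . . . . . X .
    . . . . . . . . X
T2:
  2·area = 127
  edge (5, 18)→(8, 7): d=(3,-11) top-left  bias=+0
  edge (8, 7)→(16, 20): d=(8,13) right/bottom  bias=-1
  edge (16, 20)→(5, 18): d=(-11,-2) top-left  bias=+0
    (4,4)@(9, 9): e=[17,3,107] → X
    (5,4)@(11, 9): e=[39,-23,111] → .
    (3,5)@(7, 11): e=[1,45,81] → X
    (5,5)@(11, 11): e=[45,-7,89] → .
    (3,6)@(7, 13): e=[7,61,59] → X
    (5,6)@(11, 13): e=[51,9,67] → X
    (6,6)@(13, 13): e=[73,-17,71] → .
    (3,7)@(7, 15): e=[13,77,37] → X
    (6,7)@(13, 15): e=[79,-1,49] → .
    (3,8)@(7, 17): e=[19,93,15] → X
    (6,8)@(13, 17): e=[85,15,27] → X
    (7,8)@(15, 17): e=[107,-11,31] → .
  covered (16 px):
    . . . . . . . . .
    . . . . . . . . .
    . . . . . . . . .
    . . . . . . . . .
    . . . . X . . . .
    . . . X X . . . .
    . . . X X X . . .
    . . . X X X . . .
    . . . X X X X . .
    . . . . . X X X .
    . . . . . . . . .
T3:
  2·area = 94
  edge (16, 22)→(7, 14): d=(-9,-8) top-left  bias=+0
  edge (7, 14)→(12, 8): d=(5,-6) top-left  bias=+0
  edge (12, 8)→(16, 22): d=(4,14) right/bottom  bias=-1
    (5,5)@(11, 11): e=[59,9,26] → X
    (6,5)@(13, 11): e=[75,21,-2] → .
    (4,6)@(9, 13): e=[25,7,62] → X
    (6,6)@(13, 13): e=[57,31,6] → X
    (7,6)@(15, 13): e=[73,43,-22] → .
    (4,7)@(9, 15): e=[7,17,70] → X
    (7,7)@(15, 15): e=[55,53,-14] → .
    (4,8)@(9, 17): e=[-11,27,78] → .
    (5,8)@(11, 17): e=[5,39,50] → X
    (7,8)@(15, 17): e=[37,63,-6] → .
    (5,9)@(11, 19): e=[-13,49,58] → .
    (6,9)@(13, 19): e=[3,61,30] → X
  covered (12 px):
    . . . . . . . . .
    . . . . . . . . .
    . . . . . . . . .
    . . . . . . . . .
    . . . . . . . . .
    . . . . . X . . .
    . . . . X X X . .
    . . . . X X X . .
    . . . . . X X . .
    . . . . . . X X .
    . . . . . . . X .
T4:
  2·area = 12
  edge (16, 10)→(2, 14): d=(-14,4) right/bottom  bias=-1
  edge (2, 14)→(6, 12): d=(4,-2) top-left  bias=+0
  edge (6, 12)→(16, 10): d=(10,-2) top-left  bias=+0
    (5,5)@(11, 11): e=[6,6,0] → X  [on edge]
    (6,5)@(13, 11): e=[-2,10,4] → .
    (0,6)@(1, 13): e=[18,-6,0] → .  [on edge]
    (2,6)@(5, 13): e=[2,2,8] → X
    (3,6)@(7, 13): e=[-6,6,12] → .
    (5,6)@(11, 13): e=[-22,14,20] → .
    (2,7)@(5, 15): e=[-26,10,28] → .
  covered (2 px):
    . . . . . . . . .
    . . . . . . . . .
    . . . . . . . . .
    . . . . . . . . .
    . . . . . . . . .
    . . . . . X . . .
    . . X . . . . . .
    . . . . . . . . .
    . . . . . . . . .
    . . . . . . . . .
    . . . . . . . . .

Final: [39,50,5]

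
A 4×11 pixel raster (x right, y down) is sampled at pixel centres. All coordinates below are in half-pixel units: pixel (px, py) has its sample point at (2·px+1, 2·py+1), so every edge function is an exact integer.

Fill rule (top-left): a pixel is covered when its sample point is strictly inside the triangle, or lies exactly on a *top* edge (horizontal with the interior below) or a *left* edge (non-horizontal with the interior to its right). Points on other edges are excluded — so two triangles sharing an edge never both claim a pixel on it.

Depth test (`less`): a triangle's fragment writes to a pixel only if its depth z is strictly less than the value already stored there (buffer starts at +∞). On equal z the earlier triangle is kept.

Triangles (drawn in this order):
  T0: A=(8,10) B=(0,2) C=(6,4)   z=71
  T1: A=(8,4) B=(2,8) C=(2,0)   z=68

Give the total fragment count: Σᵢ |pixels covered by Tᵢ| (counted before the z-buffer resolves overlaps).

T0:
  2·area = 32
  edge (8, 10)→(0, 2): d=(-8,-8) top-left  bias=+0
  edge (0, 2)→(6, 4): d=(6,2) right/bottom  bias=-1
  edge (6, 4)→(8, 10): d=(2,6) right/bottom  bias=-1
    (2,0)@(5, 1): e=[48,-16,0] → ·  [on edge]
    (0,1)@(1, 3): e=[0,4,28] → █  [on edge]
    (1,1)@(3, 3): e=[16,0,16] → ·  [on edge]
    (0,2)@(1, 5): e=[-16,16,32] → ·
    (1,2)@(3, 5): e=[0,12,20] → █  [on edge]
    (2,2)@(5, 5): e=[16,8,8] → █
    (3,2)@(7, 5): e=[32,4,-4] → ·
    (1,3)@(3, 7): e=[-16,24,24] → ·
    (2,3)@(5, 7): e=[0,20,12] → █  [on edge]
    (3,3)@(7, 7): e=[16,16,0] → ·  [on edge]
    (2,4)@(5, 9): e=[-16,32,16] → ·
    (3,4)@(7, 9): e=[0,28,4] → █  [on edge]
  covered (5 px):
    · · · ·
    █ · · ·
    · █ █ ·
    · · █ ·
    · · · █
    · · · ·
    · · · ·
    · · · ·
    · · · ·
    · · · ·
    · · · ·
T1:
  2·area = 48
  edge (8, 4)→(2, 8): d=(-6,4) right/bottom  bias=-1
  edge (2, 8)→(2, 0): d=(0,-8) top-left  bias=+0
  edge (2, 0)→(8, 4): d=(6,4) right/bottom  bias=-1
    (1,0)@(3, 1): e=[38,8,2] → █
    (2,0)@(5, 1): e=[30,24,-6] → ·
    (1,1)@(3, 3): e=[26,8,14] → █
    (2,1)@(5, 3): e=[18,24,6] → █
    (3,1)@(7, 3): e=[10,40,-2] → ·
    (1,2)@(3, 5): e=[14,8,26] → █
    (3,2)@(7, 5): e=[-2,40,10] → ·
    (1,3)@(3, 7): e=[2,8,38] → █
    (2,3)@(5, 7): e=[-6,24,30] → ·
    (1,4)@(3, 9): e=[-10,8,50] → ·
  covered (6 px):
    · █ · ·
    · █ █ ·
    · █ █ ·
    · █ · ·
    · · · ·
    · · · ·
    · · · ·
    · · · ·
    · · · ·
    · · · ·
    · · · ·

Final: 11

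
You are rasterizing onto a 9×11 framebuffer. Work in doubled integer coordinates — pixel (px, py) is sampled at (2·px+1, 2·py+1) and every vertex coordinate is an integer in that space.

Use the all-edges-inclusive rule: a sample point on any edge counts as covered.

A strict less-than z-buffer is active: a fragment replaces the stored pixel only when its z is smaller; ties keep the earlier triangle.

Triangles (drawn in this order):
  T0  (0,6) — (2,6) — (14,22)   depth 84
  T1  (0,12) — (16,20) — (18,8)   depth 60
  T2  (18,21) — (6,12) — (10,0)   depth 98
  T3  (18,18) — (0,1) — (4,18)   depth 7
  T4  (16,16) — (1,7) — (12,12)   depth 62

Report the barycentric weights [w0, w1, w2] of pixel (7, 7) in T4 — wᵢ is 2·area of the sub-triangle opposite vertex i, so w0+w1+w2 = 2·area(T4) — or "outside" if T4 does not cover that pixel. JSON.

T0:
  2·area = 32
  edge (0, 6)→(2, 6): d=(2,0) inclusive
  edge (2, 6)→(14, 22): d=(12,16) inclusive
  edge (14, 22)→(0, 6): d=(-14,-16) inclusive
    (0,3)@(1, 7): e=[2,28,2] → █
    (1,3)@(3, 7): e=[2,-4,34] → ·
    (0,4)@(1, 9): e=[6,52,-26] → ·
    (1,4)@(3, 9): e=[6,20,6] → █
    (2,4)@(5, 9): e=[6,-12,38] → ·
    (1,5)@(3, 11): e=[10,44,-22] → ·
    (2,5)@(5, 11): e=[10,12,10] → █
    (3,5)@(7, 11): e=[10,-20,42] → ·
    (2,6)@(5, 13): e=[14,36,-18] → ·
    (3,6)@(7, 13): e=[14,4,14] → █
    (4,6)@(9, 13): e=[14,-28,46] → ·
    (3,7)@(7, 15): e=[18,28,-14] → ·
  covered (4 px):
    · · · · · · · · ·
    · · · · · · · · ·
    · · · · · · · · ·
    █ · · · · · · · ·
    · █ · · · · · · ·
    · · █ · · · · · ·
    · · · █ · · · · ·
    · · · · · · · · ·
    · · · · · · · · ·
    · · · · · · · · ·
    · · · · · · · · ·
T1:
  2·area = 208  (B↔C swapped to make it positive)
  edge (0, 12)→(18, 8): d=(18,-4) inclusive
  edge (18, 8)→(16, 20): d=(-2,12) inclusive
  edge (16, 20)→(0, 12): d=(-16,-8) inclusive
    (7,4)@(15, 9): e=[6,34,168] → █
    (8,4)@(17, 9): e=[14,10,184] → █
    (2,5)@(5, 11): e=[2,150,56] → █
    (3,5)@(7, 11): e=[10,126,72] → █
    (4,5)@(9, 11): e=[18,102,88] → █
    (5,5)@(11, 11): e=[26,78,104] → █
    (6,5)@(13, 11): e=[34,54,120] → █
    (1,6)@(3, 13): e=[30,170,8] → █
    (1,7)@(3, 15): e=[66,166,-24] → ·
    (2,7)@(5, 15): e=[74,142,-8] → ·
    (3,7)@(7, 15): e=[82,118,8] → █
    (8,7)@(17, 15): e=[122,-2,88] → ·
  covered (26 px):
    · · · · · · · · ·
    · · · · · · · · ·
    · · · · · · · · ·
    · · · · · · · · ·
    · · · · · · · █ █
    · · █ █ █ █ █ █ █
    · █ █ █ █ █ █ █ █
    · · · █ █ █ █ █ ·
    · · · · · █ █ █ ·
    · · · · · · · █ ·
    · · · · · · · · ·
T2:
  2·area = 180
  edge (18, 21)→(6, 12): d=(-12,-9) inclusive
  edge (6, 12)→(10, 0): d=(4,-12) inclusive
  edge (10, 0)→(18, 21): d=(8,21) inclusive
    (4,1)@(9, 3): e=[135,0,45] → █  [on edge]
    (5,1)@(11, 3): e=[153,24,3] → █
    (6,1)@(13, 3): e=[171,48,-39] → ·
    (4,2)@(9, 5): e=[111,8,61] → █
    (6,2)@(13, 5): e=[147,56,-23] → ·
    (4,3)@(9, 7): e=[87,16,77] → █
    (6,3)@(13, 7): e=[123,64,-7] → ·
    (3,4)@(7, 9): e=[45,0,135] → █  [on edge]
    (6,4)@(13, 9): e=[99,72,9] → █
    (7,4)@(15, 9): e=[117,96,-33] → ·
    (3,5)@(7, 11): e=[21,8,151] → █
    (7,5)@(15, 11): e=[93,104,-17] → ·
    (2,7)@(5, 15): e=[-45,0,225] → ·  [on edge]
    (1,10)@(3, 21): e=[-135,0,315] → ·  [on edge]
  covered (23 px):
    · · · · · · · · ·
    · · · · █ █ · · ·
    · · · · █ █ · · ·
    · · · · █ █ · · ·
    · · · █ █ █ █ · ·
    · · · █ █ █ █ · ·
    · · · · █ █ █ · ·
    · · · · · █ █ █ ·
    · · · · · · █ █ ·
    · · · · · · · · █
    · · · · · · · · ·
T3:
  2·area = 238  (B↔C swapped to make it positive)
  edge (18, 18)→(4, 18): d=(-14,0) inclusive
  edge (4, 18)→(0, 1): d=(-4,-17) inclusive
  edge (0, 1)→(18, 18): d=(18,17) inclusive
    (0,1)@(1, 3): e=[210,9,19] → █
    (1,1)@(3, 3): e=[210,43,-15] → ·
    (0,2)@(1, 5): e=[182,1,55] → █
    (1,2)@(3, 5): e=[182,35,21] → █
    (2,2)@(5, 5): e=[182,69,-13] → ·
    (0,3)@(1, 7): e=[154,-7,91] → ·
    (1,3)@(3, 7): e=[154,27,57] → █
    (2,3)@(5, 7): e=[154,61,23] → █
    (3,3)@(7, 7): e=[154,95,-11] → ·
    (1,4)@(3, 9): e=[126,19,93] → █
    (3,4)@(7, 9): e=[126,87,25] → █
    (4,4)@(9, 9): e=[126,121,-9] → ·
  covered (28 px):
    · · · · · · · · ·
    █ · · · · · · · ·
    █ █ · · · · · · ·
    · █ █ · · · · · ·
    · █ █ █ · · · · ·
    · █ █ █ █ · · · ·
    · █ █ █ █ █ · · ·
    · · █ █ █ █ █ · ·
    · · █ █ █ █ █ █ ·
    · · · · · · · · ·
    · · · · · · · · ·
T4:
  2·area = 24
  edge (16, 16)→(1, 7): d=(-15,-9) inclusive
  edge (1, 7)→(12, 12): d=(11,5) inclusive
  edge (12, 12)→(16, 16): d=(4,4) inclusive
    (0,0)@(1, 1): e=[90,-66,0] → ·  [on edge]
    (1,1)@(3, 3): e=[78,-54,0] → ·  [on edge]
    (2,2)@(5, 5): e=[66,-42,0] → ·  [on edge]
    (0,3)@(1, 7): e=[0,0,24] → █  [on edge]
    (1,3)@(3, 7): e=[18,-10,16] → ·
    (3,3)@(7, 7): e=[54,-30,0] → ·  [on edge]
    (0,4)@(1, 9): e=[-30,22,32] → ·
    (2,4)@(5, 9): e=[6,2,16] → █
    (3,4)@(7, 9): e=[24,-8,8] → ·
    (4,4)@(9, 9): e=[42,-18,0] → ·  [on edge]
    (2,5)@(5, 11): e=[-24,24,24] → ·
    (4,5)@(9, 11): e=[12,4,8] → █
    (5,5)@(11, 11): e=[30,-6,0] → ·  [on edge]
    (5,6)@(11, 13): e=[0,16,8] → █  [on edge]
    (6,6)@(13, 13): e=[18,6,0] → █  [on edge]
    (7,7)@(15, 15): e=[6,18,0] → █  [on edge]
    (8,8)@(17, 17): e=[-6,30,0] → ·  [on edge]
  covered (6 px):
    · · · · · · · · ·
    · · · · · · · · ·
    · · · · · · · · ·
    █ · · · · · · · ·
    · · █ · · · · · ·
    · · · · █ · · · ·
    · · · · · █ █ · ·
    · · · · · · · █ ·
    · · · · · · · · ·
    · · · · · · · · ·
    · · · · · · · · ·

Result: [18,0,6]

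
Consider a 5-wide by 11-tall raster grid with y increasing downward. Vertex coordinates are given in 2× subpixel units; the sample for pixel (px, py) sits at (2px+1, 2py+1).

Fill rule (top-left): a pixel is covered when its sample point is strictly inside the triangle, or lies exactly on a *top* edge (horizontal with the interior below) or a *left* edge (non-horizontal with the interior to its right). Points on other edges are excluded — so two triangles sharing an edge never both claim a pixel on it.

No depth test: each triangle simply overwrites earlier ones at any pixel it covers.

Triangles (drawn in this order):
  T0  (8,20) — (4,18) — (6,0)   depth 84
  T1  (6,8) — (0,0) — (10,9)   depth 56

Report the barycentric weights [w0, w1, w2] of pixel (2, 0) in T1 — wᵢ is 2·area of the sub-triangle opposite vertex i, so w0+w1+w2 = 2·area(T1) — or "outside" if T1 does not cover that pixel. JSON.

T0:
  2·area = 76
  edge (8, 20)→(4, 18): d=(-4,-2) top-left  bias=+0
  edge (4, 18)→(6, 0): d=(2,-18) top-left  bias=+0
  edge (6, 0)→(8, 20): d=(2,20) right/bottom  bias=-1
    (2,4)@(5, 9): e=[38,0,38] → X  [on edge]
    (3,4)@(7, 9): e=[42,36,-2] → .
    (2,5)@(5, 11): e=[30,4,42] → X
    (3,5)@(7, 11): e=[34,40,2] → X
    (4,5)@(9, 11): e=[38,76,-38] → .
    (2,6)@(5, 13): e=[22,8,46] → X
    (4,6)@(9, 13): e=[30,80,-34] → .
    (2,7)@(5, 15): e=[14,12,50] → X
    (4,7)@(9, 15): e=[22,84,-30] → .
    (2,8)@(5, 17): e=[6,16,54] → X
    (4,8)@(9, 17): e=[14,88,-26] → .
    (2,9)@(5, 19): e=[-2,20,58] → .
  covered (10 px):
    . . . . .
    . . . . .
    . . . . .
    . . . . .
    . . X . .
    . . X X .
    . . X X .
    . . X X .
    . . X X .
    . . . X .
    . . . . .
T1:
  2·area = 26
  edge (6, 8)→(0, 0): d=(-6,-8) top-left  bias=+0
  edge (0, 0)→(10, 9): d=(10,9) right/bottom  bias=-1
  edge (10, 9)→(6, 8): d=(-4,-1) top-left  bias=+0
    (0,0)@(1, 1): e=[2,1,23] → X
    (1,0)@(3, 1): e=[18,-17,25] → .
    (0,1)@(1, 3): e=[-10,21,15] → .
    (1,1)@(3, 3): e=[6,3,17] → X
    (2,1)@(5, 3): e=[22,-15,19] → .
    (1,2)@(3, 5): e=[-6,23,9] → .
    (2,2)@(5, 5): e=[10,5,11] → X
    (3,2)@(7, 5): e=[26,-13,13] → .
    (2,3)@(5, 7): e=[-2,25,3] → .
    (3,3)@(7, 7): e=[14,7,5] → X
    (4,3)@(9, 7): e=[30,-11,7] → .
    (3,4)@(7, 9): e=[2,27,-3] → .
  covered (4 px):
    X . . . .
    . X . . .
    . . X . .
    . . . X .
    . . . . .
    . . . . .
    . . . . .
    . . . . .
    . . . . .
    . . . . .
    . . . . .

Result: "outside"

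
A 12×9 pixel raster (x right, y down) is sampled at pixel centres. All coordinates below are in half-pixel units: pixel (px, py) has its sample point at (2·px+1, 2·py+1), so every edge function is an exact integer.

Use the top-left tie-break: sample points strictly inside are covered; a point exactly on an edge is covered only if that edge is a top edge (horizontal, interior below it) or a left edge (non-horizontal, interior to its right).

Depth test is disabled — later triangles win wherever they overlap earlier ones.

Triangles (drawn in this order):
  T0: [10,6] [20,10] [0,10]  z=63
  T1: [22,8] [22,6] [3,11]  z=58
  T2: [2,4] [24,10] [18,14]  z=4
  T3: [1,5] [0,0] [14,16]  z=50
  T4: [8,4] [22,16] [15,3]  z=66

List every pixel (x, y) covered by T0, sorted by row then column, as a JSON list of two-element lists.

T0:
  2·area = 80
  edge (10, 6)→(20, 10): d=(10,4) right/bottom  bias=-1
  edge (20, 10)→(0, 10): d=(-20,0) right/bottom  bias=-1
  edge (0, 10)→(10, 6): d=(10,-4) top-left  bias=+0
    (4,3)@(9, 7): e=[14,60,6] → X
    (5,3)@(11, 7): e=[6,60,14] → X
    (6,3)@(13, 7): e=[-2,60,22] → .
    (1,4)@(3, 9): e=[58,20,2] → X
    (2,4)@(5, 9): e=[50,20,10] → X
    (3,4)@(7, 9): e=[42,20,18] → X
    (6,4)@(13, 9): e=[18,20,42] → X
    (7,4)@(15, 9): e=[10,20,50] → X
    (8,4)@(17, 9): e=[2,20,58] → X
    (9,4)@(19, 9): e=[-6,20,66] → .
    (1,5)@(3, 11): e=[78,-20,22] → .
    (2,5)@(5, 11): e=[70,-20,30] → .
  covered (10 px):
    . . . . . . . . . . . .
    . . . . . . . . . . . .
    . . . . . . . . . . . .
    . . . . X X . . . . . .
    . X X X X X X X X . . .
    . . . . . . . . . . . .
    . . . . . . . . . . . .
    . . . . . . . . . . . .
    . . . . . . . . . . . .
T1:
  2·area = 38  (B↔C swapped to make it positive)
  edge (22, 8)→(3, 11): d=(-19,3) right/bottom  bias=-1
  edge (3, 11)→(22, 6): d=(19,-5) top-left  bias=+0
  edge (22, 6)→(22, 8): d=(0,2) right/bottom  bias=-1
    (9,3)@(19, 7): e=[28,4,6] → X
    (10,3)@(21, 7): e=[22,14,2] → X
    (11,3)@(23, 7): e=[16,24,-2] → .
    (5,4)@(11, 9): e=[14,2,22] → X
    (6,4)@(13, 9): e=[8,12,18] → X
    (7,4)@(15, 9): e=[2,22,14] → X
    (8,4)@(17, 9): e=[-4,32,10] → .
    (9,4)@(19, 9): e=[-10,42,6] → .
    (10,4)@(21, 9): e=[-16,52,2] → .
    (1,5)@(3, 11): e=[0,0,38] → .  [on edge]
    (5,5)@(11, 11): e=[-24,40,22] → .
    (6,5)@(13, 11): e=[-30,50,18] → .
  covered (5 px):
    . . . . . . . . . . . .
    . . . . . . . . . . . .
    . . . . . . . . . . . .
    . . . . . . . . . X X .
    . . . . . X X X . . . .
    . . . . . . . . . . . .
    . . . . . . . . . . . .
    . . . . . . . . . . . .
    . . . . . . . . . . . .
T2:
  2·area = 124
  edge (2, 4)→(24, 10): d=(22,6) right/bottom  bias=-1
  edge (24, 10)→(18, 14): d=(-6,4) right/bottom  bias=-1
  edge (18, 14)→(2, 4): d=(-16,-10) top-left  bias=+0
    (2,2)@(5, 5): e=[4,106,14] → X
    (3,2)@(7, 5): e=[-8,98,34] → .
    (2,3)@(5, 7): e=[48,94,-18] → .
    (3,3)@(7, 7): e=[36,86,2] → X
    (4,3)@(9, 7): e=[24,78,22] → X
    (5,3)@(11, 7): e=[12,70,42] → X
    (6,3)@(13, 7): e=[0,62,62] → .  [on edge]
    (3,4)@(7, 9): e=[80,74,-30] → .
    (4,4)@(9, 9): e=[68,66,-10] → .
    (5,4)@(11, 9): e=[56,58,10] → X
    (6,4)@(13, 9): e=[44,50,30] → X
    (7,4)@(15, 9): e=[32,42,50] → X
  covered (15 px):
    . . . . . . . . . . . .
    . . . . . . . . . . . .
    . . X . . . . . . . . .
    . . . X X X . . . . . .
    . . . . . X X X X X . .
    . . . . . . . X X X X .
    . . . . . . . . X X . .
    . . . . . . . . . . . .
    . . . . . . . . . . . .
T3:
  2·area = 54
  edge (1, 5)→(0, 0): d=(-1,-5) top-left  bias=+0
  edge (0, 0)→(14, 16): d=(14,16) right/bottom  bias=-1
  edge (14, 16)→(1, 5): d=(-13,-11) top-left  bias=+0
    (0,1)@(1, 3): e=[2,26,26] → X
    (1,1)@(3, 3): e=[12,-6,48] → .
    (0,2)@(1, 5): e=[0,54,0] → X  [on edge]
    (1,2)@(3, 5): e=[10,22,22] → X
    (2,2)@(5, 5): e=[20,-10,44] → .
    (0,3)@(1, 7): e=[-2,82,-26] → .
    (1,3)@(3, 7): e=[8,50,-4] → .
    (2,3)@(5, 7): e=[18,18,18] → X
    (3,3)@(7, 7): e=[28,-14,40] → .
    (2,4)@(5, 9): e=[16,46,-8] → .
    (3,4)@(7, 9): e=[26,14,14] → X
    (4,4)@(9, 9): e=[36,-18,36] → .
    (1,7)@(3, 15): e=[0,162,-108] → .  [on edge]
  covered (8 px):
    . . . . . . . . . . . .
    X . . . . . . . . . . .
    X X . . . . . . . . . .
    . . X . . . . . . . . .
    . . . X . . . . . . . .
    . . . . X . . . . . . .
    . . . . . X . . . . . .
    . . . . . . X . . . . .
    . . . . . . . . . . . .
T4:
  2·area = 98  (B↔C swapped to make it positive)
  edge (8, 4)→(15, 3): d=(7,-1) top-left  bias=+0
  edge (15, 3)→(22, 16): d=(7,13) right/bottom  bias=-1
  edge (22, 16)→(8, 4): d=(-14,-12) top-left  bias=+0
    (7,1)@(15, 3): e=[0,0,98] → .  [on edge]
    (0,2)@(1, 5): e=[0,196,-98] → .  [on edge]
    (5,2)@(11, 5): e=[10,66,22] → X
    (6,2)@(13, 5): e=[12,40,46] → X
    (7,2)@(15, 5): e=[14,14,70] → X
    (8,2)@(17, 5): e=[16,-12,94] → .
    (5,3)@(11, 7): e=[24,80,-6] → .
    (6,3)@(13, 7): e=[26,54,18] → X
    (8,3)@(17, 7): e=[30,2,66] → X
    (9,3)@(19, 7): e=[32,-24,90] → .
    (6,4)@(13, 9): e=[40,68,-10] → .
    (7,4)@(15, 9): e=[42,42,14] → X
  covered (12 px):
    . . . . . . . . . . . .
    . . . . . . . . . . . .
    . . . . . X X X . . . .
    . . . . . . X X X . . .
    . . . . . . . X X . . .
    . . . . . . . . X X . .
    . . . . . . . . . X . .
    . . . . . . . . . . X .
    . . . . . . . . . . . .

Result: [[4,3],[5,3],[1,4],[2,4],[3,4],[4,4],[5,4],[6,4],[7,4],[8,4]]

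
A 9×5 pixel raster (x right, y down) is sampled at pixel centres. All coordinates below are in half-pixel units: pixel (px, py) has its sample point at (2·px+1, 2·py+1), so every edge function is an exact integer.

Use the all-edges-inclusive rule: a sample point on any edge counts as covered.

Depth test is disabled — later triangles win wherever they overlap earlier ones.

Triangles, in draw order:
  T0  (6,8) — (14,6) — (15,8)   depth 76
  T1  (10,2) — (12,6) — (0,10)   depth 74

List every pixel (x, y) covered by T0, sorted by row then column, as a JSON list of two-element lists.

T0:
  2·area = 18
  edge (6, 8)→(14, 6): d=(8,-2) inclusive
  edge (14, 6)→(15, 8): d=(1,2) inclusive
  edge (15, 8)→(6, 8): d=(-9,0) inclusive
    (5,3)@(11, 7): e=[2,7,9] → #
    (6,3)@(13, 7): e=[6,3,9] → #
    (7,3)@(15, 7): e=[10,-1,9] → ·
    (5,4)@(11, 9): e=[18,9,-9] → ·
    (6,4)@(13, 9): e=[22,5,-9] → ·
  covered (2 px):
    · · · · · · · · ·
    · · · · · · · · ·
    · · · · · · · · ·
    · · · · · # # · ·
    · · · · · · · · ·
T1:
  2·area = 56
  edge (10, 2)→(12, 6): d=(2,4) inclusive
  edge (12, 6)→(0, 10): d=(-12,4) inclusive
  edge (0, 10)→(10, 2): d=(10,-8) inclusive
    (4,1)@(9, 3): e=[6,48,2] → #
    (5,1)@(11, 3): e=[-2,40,18] → ·
    (3,2)@(7, 5): e=[18,32,6] → #
    (5,2)@(11, 5): e=[2,16,38] → #
    (6,2)@(13, 5): e=[-6,8,54] → ·
    (7,2)@(15, 5): e=[-14,0,70] → ·  [on edge]
    (2,3)@(5, 7): e=[30,16,10] → #
    (4,3)@(9, 7): e=[14,0,42] → #  [on edge]
    (5,3)@(11, 7): e=[6,-8,58] → ·
    (1,4)@(3, 9): e=[42,0,14] → #  [on edge]
    (2,4)@(5, 9): e=[34,-8,30] → ·
    (3,4)@(7, 9): e=[26,-16,46] → ·
  covered (8 px):
    · · · · · · · · ·
    · · · · # · · · ·
    · · · # # # · · ·
    · · # # # · · · ·
    · # · · · · · · ·

Answer: [[5,3],[6,3]]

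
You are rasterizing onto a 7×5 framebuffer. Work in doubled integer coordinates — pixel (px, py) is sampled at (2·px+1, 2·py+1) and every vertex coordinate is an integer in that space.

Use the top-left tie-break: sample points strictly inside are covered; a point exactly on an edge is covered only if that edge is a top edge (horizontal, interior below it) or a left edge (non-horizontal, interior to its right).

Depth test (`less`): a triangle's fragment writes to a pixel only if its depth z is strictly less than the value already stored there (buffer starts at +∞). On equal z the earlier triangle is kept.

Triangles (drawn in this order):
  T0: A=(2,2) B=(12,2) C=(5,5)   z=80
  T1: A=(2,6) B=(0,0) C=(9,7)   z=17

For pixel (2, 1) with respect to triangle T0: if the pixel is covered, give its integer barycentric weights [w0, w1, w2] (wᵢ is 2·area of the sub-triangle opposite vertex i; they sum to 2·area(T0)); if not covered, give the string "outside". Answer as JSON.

T0:
  2·area = 30
  edge (2, 2)→(12, 2): d=(10,0) top-left  bias=+0
  edge (12, 2)→(5, 5): d=(-7,3) right/bottom  bias=-1
  edge (5, 5)→(2, 2): d=(-3,-3) top-left  bias=+0
    (0,0)@(1, 1): e=[-10,40,0] → ·  [on edge]
    (1,1)@(3, 3): e=[10,20,0] → #  [on edge]
    (2,1)@(5, 3): e=[10,14,6] → #
    (3,1)@(7, 3): e=[10,8,12] → #
    (4,1)@(9, 3): e=[10,2,18] → #
    (5,1)@(11, 3): e=[10,-4,24] → ·
    (1,2)@(3, 5): e=[30,6,-6] → ·
    (2,2)@(5, 5): e=[30,0,0] → ·  [on edge]
    (3,2)@(7, 5): e=[30,-6,6] → ·
    (4,2)@(9, 5): e=[30,-12,12] → ·
    (3,3)@(7, 7): e=[50,-20,0] → ·  [on edge]
    (4,4)@(9, 9): e=[70,-40,0] → ·  [on edge]
  covered (4 px):
    · · · · · · ·
    · # # # # · ·
    · · · · · · ·
    · · · · · · ·
    · · · · · · ·
T1:
  2·area = 40
  edge (2, 6)→(0, 0): d=(-2,-6) top-left  bias=+0
  edge (0, 0)→(9, 7): d=(9,7) right/bottom  bias=-1
  edge (9, 7)→(2, 6): d=(-7,-1) top-left  bias=+0
    (0,0)@(1, 1): e=[4,2,34] → #
    (1,0)@(3, 1): e=[16,-12,36] → ·
    (0,1)@(1, 3): e=[0,20,20] → #  [on edge]
    (1,1)@(3, 3): e=[12,6,22] → #
    (2,1)@(5, 3): e=[24,-8,24] → ·
    (0,2)@(1, 5): e=[-4,38,6] → ·
    (1,2)@(3, 5): e=[8,24,8] → #
    (2,2)@(5, 5): e=[20,10,10] → #
    (3,2)@(7, 5): e=[32,-4,12] → ·
    (1,3)@(3, 7): e=[4,42,-6] → ·
    (2,3)@(5, 7): e=[16,28,-4] → ·
    (4,3)@(9, 7): e=[40,0,0] → ·  [on edge]
    (1,4)@(3, 9): e=[0,60,-20] → ·  [on edge]
  covered (5 px):
    # · · · · · ·
    # # · · · · ·
    · # # · · · ·
    · · · · · · ·
    · · · · · · ·

Result: [14,6,10]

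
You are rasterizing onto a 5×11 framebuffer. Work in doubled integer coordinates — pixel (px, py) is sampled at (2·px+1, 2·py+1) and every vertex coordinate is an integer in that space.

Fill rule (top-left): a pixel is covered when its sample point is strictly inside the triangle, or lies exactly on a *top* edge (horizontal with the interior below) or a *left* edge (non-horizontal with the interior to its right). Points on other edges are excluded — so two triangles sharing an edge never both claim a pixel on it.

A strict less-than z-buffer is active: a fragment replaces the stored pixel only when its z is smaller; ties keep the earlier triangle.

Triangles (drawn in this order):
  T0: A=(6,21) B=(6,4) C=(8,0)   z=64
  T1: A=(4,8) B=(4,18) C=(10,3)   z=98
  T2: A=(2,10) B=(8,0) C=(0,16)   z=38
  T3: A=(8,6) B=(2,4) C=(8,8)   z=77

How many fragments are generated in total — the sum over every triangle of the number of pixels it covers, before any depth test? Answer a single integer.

T0:
  2·area = 34
  edge (6, 21)→(6, 4): d=(0,-17) top-left  bias=+0
  edge (6, 4)→(8, 0): d=(2,-4) top-left  bias=+0
  edge (8, 0)→(6, 21): d=(-2,21) right/bottom  bias=-1
    (3,1)@(7, 3): e=[17,2,15] → █
    (4,1)@(9, 3): e=[51,10,-27] → ·
    (3,2)@(7, 5): e=[17,6,11] → █
    (4,2)@(9, 5): e=[51,14,-31] → ·
    (3,3)@(7, 7): e=[17,10,7] → █
    (4,3)@(9, 7): e=[51,18,-35] → ·
    (3,4)@(7, 9): e=[17,14,3] → █
    (4,4)@(9, 9): e=[51,22,-39] → ·
    (3,5)@(7, 11): e=[17,18,-1] → ·
  covered (4 px):
    · · · · ·
    · · · █ ·
    · · · █ ·
    · · · █ ·
    · · · █ ·
    · · · · ·
    · · · · ·
    · · · · ·
    · · · · ·
    · · · · ·
    · · · · ·
T1:
  2·area = 60  (B↔C swapped to make it positive)
  edge (4, 8)→(10, 3): d=(6,-5) top-left  bias=+0
  edge (10, 3)→(4, 18): d=(-6,15) right/bottom  bias=-1
  edge (4, 18)→(4, 8): d=(0,-10) top-left  bias=+0
    (4,2)@(9, 5): e=[7,3,50] → █
    (3,3)@(7, 7): e=[9,21,30] → █
    (4,3)@(9, 7): e=[19,-9,50] → ·
    (2,4)@(5, 9): e=[11,39,10] → █
    (4,4)@(9, 9): e=[31,-21,50] → ·
    (2,5)@(5, 11): e=[23,27,10] → █
    (3,5)@(7, 11): e=[33,-3,30] → ·
    (2,6)@(5, 13): e=[35,15,10] → █
    (3,6)@(7, 13): e=[45,-15,30] → ·
    (2,7)@(5, 15): e=[47,3,10] → █
    (3,7)@(7, 15): e=[57,-27,30] → ·
    (2,8)@(5, 17): e=[59,-9,10] → ·
  covered (7 px):
    · · · · ·
    · · · · ·
    · · · · █
    · · · █ ·
    · · █ █ ·
    · · █ · ·
    · · █ · ·
    · · █ · ·
    · · · · ·
    · · · · ·
    · · · · ·
T2:
  2·area = 16
  edge (2, 10)→(8, 0): d=(6,-10) top-left  bias=+0
  edge (8, 0)→(0, 16): d=(-8,16) right/bottom  bias=-1
  edge (0, 16)→(2, 10): d=(2,-6) top-left  bias=+0
    (2,0)@(5, 1): e=[-24,40,0] → ·  [on edge]
    (2,2)@(5, 5): e=[0,8,8] → █  [on edge]
    (3,2)@(7, 5): e=[20,-24,20] → ·
    (1,3)@(3, 7): e=[-8,24,0] → ·  [on edge]
    (2,3)@(5, 7): e=[12,-8,12] → ·
    (1,4)@(3, 9): e=[4,8,4] → █
    (2,4)@(5, 9): e=[24,-24,16] → ·
    (1,5)@(3, 11): e=[16,-8,8] → ·
    (0,6)@(1, 13): e=[8,8,0] → █  [on edge]
    (1,6)@(3, 13): e=[28,-24,12] → ·
    (0,7)@(1, 15): e=[20,-8,4] → ·
  covered (3 px):
    · · · · ·
    · · · · ·
    · · █ · ·
    · · · · ·
    · █ · · ·
    · · · · ·
    █ · · · ·
    · · · · ·
    · · · · ·
    · · · · ·
    · · · · ·
T3:
  2·area = 12  (B↔C swapped to make it positive)
  edge (8, 6)→(8, 8): d=(0,2) right/bottom  bias=-1
  edge (8, 8)→(2, 4): d=(-6,-4) top-left  bias=+0
  edge (2, 4)→(8, 6): d=(6,2) right/bottom  bias=-1
    (2,2)@(5, 5): e=[6,6,0] → ·  [on edge]
    (3,3)@(7, 7): e=[2,2,8] → █
    (4,3)@(9, 7): e=[-2,10,4] → ·
    (3,4)@(7, 9): e=[2,-10,20] → ·
  covered (1 px):
    · · · · ·
    · · · · ·
    · · · · ·
    · · · █ ·
    · · · · ·
    · · · · ·
    · · · · ·
    · · · · ·
    · · · · ·
    · · · · ·
    · · · · ·

Answer: 15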